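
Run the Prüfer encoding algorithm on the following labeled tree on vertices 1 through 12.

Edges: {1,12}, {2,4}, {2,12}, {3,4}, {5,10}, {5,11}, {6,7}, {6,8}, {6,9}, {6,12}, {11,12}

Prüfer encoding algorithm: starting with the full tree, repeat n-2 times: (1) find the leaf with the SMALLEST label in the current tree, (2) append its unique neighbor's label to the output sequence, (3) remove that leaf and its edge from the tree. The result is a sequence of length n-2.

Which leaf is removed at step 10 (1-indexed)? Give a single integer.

Step 1: current leaves = {1,3,7,8,9,10}. Remove leaf 1 (neighbor: 12).
Step 2: current leaves = {3,7,8,9,10}. Remove leaf 3 (neighbor: 4).
Step 3: current leaves = {4,7,8,9,10}. Remove leaf 4 (neighbor: 2).
Step 4: current leaves = {2,7,8,9,10}. Remove leaf 2 (neighbor: 12).
Step 5: current leaves = {7,8,9,10}. Remove leaf 7 (neighbor: 6).
Step 6: current leaves = {8,9,10}. Remove leaf 8 (neighbor: 6).
Step 7: current leaves = {9,10}. Remove leaf 9 (neighbor: 6).
Step 8: current leaves = {6,10}. Remove leaf 6 (neighbor: 12).
Step 9: current leaves = {10,12}. Remove leaf 10 (neighbor: 5).
Step 10: current leaves = {5,12}. Remove leaf 5 (neighbor: 11).

Answer: 5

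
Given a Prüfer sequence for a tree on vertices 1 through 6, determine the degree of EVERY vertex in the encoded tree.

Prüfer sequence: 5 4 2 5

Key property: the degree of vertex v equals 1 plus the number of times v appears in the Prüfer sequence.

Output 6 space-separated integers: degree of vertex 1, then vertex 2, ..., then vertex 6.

Answer: 1 2 1 2 3 1

Derivation:
p_1 = 5: count[5] becomes 1
p_2 = 4: count[4] becomes 1
p_3 = 2: count[2] becomes 1
p_4 = 5: count[5] becomes 2
Degrees (1 + count): deg[1]=1+0=1, deg[2]=1+1=2, deg[3]=1+0=1, deg[4]=1+1=2, deg[5]=1+2=3, deg[6]=1+0=1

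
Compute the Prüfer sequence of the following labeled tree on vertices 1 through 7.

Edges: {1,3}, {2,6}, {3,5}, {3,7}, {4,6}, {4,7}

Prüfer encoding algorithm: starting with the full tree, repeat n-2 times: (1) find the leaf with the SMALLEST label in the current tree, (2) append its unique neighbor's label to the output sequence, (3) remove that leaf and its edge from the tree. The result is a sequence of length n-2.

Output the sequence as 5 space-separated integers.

Answer: 3 6 3 7 4

Derivation:
Step 1: leaves = {1,2,5}. Remove smallest leaf 1, emit neighbor 3.
Step 2: leaves = {2,5}. Remove smallest leaf 2, emit neighbor 6.
Step 3: leaves = {5,6}. Remove smallest leaf 5, emit neighbor 3.
Step 4: leaves = {3,6}. Remove smallest leaf 3, emit neighbor 7.
Step 5: leaves = {6,7}. Remove smallest leaf 6, emit neighbor 4.
Done: 2 vertices remain (4, 7). Sequence = [3 6 3 7 4]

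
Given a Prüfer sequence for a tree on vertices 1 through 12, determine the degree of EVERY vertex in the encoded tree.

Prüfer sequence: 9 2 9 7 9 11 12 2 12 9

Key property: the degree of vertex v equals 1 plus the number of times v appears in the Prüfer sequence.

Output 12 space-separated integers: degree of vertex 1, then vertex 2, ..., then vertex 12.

p_1 = 9: count[9] becomes 1
p_2 = 2: count[2] becomes 1
p_3 = 9: count[9] becomes 2
p_4 = 7: count[7] becomes 1
p_5 = 9: count[9] becomes 3
p_6 = 11: count[11] becomes 1
p_7 = 12: count[12] becomes 1
p_8 = 2: count[2] becomes 2
p_9 = 12: count[12] becomes 2
p_10 = 9: count[9] becomes 4
Degrees (1 + count): deg[1]=1+0=1, deg[2]=1+2=3, deg[3]=1+0=1, deg[4]=1+0=1, deg[5]=1+0=1, deg[6]=1+0=1, deg[7]=1+1=2, deg[8]=1+0=1, deg[9]=1+4=5, deg[10]=1+0=1, deg[11]=1+1=2, deg[12]=1+2=3

Answer: 1 3 1 1 1 1 2 1 5 1 2 3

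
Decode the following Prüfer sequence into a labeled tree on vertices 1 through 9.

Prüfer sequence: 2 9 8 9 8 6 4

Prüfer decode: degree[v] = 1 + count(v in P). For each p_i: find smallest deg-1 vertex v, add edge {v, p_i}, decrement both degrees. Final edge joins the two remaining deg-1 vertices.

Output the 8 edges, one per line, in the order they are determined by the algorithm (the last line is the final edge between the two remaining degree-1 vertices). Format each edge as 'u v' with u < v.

Answer: 1 2
2 9
3 8
5 9
7 8
6 8
4 6
4 9

Derivation:
Initial degrees: {1:1, 2:2, 3:1, 4:2, 5:1, 6:2, 7:1, 8:3, 9:3}
Step 1: smallest deg-1 vertex = 1, p_1 = 2. Add edge {1,2}. Now deg[1]=0, deg[2]=1.
Step 2: smallest deg-1 vertex = 2, p_2 = 9. Add edge {2,9}. Now deg[2]=0, deg[9]=2.
Step 3: smallest deg-1 vertex = 3, p_3 = 8. Add edge {3,8}. Now deg[3]=0, deg[8]=2.
Step 4: smallest deg-1 vertex = 5, p_4 = 9. Add edge {5,9}. Now deg[5]=0, deg[9]=1.
Step 5: smallest deg-1 vertex = 7, p_5 = 8. Add edge {7,8}. Now deg[7]=0, deg[8]=1.
Step 6: smallest deg-1 vertex = 8, p_6 = 6. Add edge {6,8}. Now deg[8]=0, deg[6]=1.
Step 7: smallest deg-1 vertex = 6, p_7 = 4. Add edge {4,6}. Now deg[6]=0, deg[4]=1.
Final: two remaining deg-1 vertices are 4, 9. Add edge {4,9}.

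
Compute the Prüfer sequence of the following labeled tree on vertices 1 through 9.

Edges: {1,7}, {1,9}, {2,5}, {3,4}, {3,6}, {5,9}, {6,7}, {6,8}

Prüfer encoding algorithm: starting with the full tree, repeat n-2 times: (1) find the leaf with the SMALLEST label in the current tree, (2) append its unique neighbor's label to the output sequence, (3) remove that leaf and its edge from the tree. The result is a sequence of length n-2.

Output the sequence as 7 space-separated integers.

Step 1: leaves = {2,4,8}. Remove smallest leaf 2, emit neighbor 5.
Step 2: leaves = {4,5,8}. Remove smallest leaf 4, emit neighbor 3.
Step 3: leaves = {3,5,8}. Remove smallest leaf 3, emit neighbor 6.
Step 4: leaves = {5,8}. Remove smallest leaf 5, emit neighbor 9.
Step 5: leaves = {8,9}. Remove smallest leaf 8, emit neighbor 6.
Step 6: leaves = {6,9}. Remove smallest leaf 6, emit neighbor 7.
Step 7: leaves = {7,9}. Remove smallest leaf 7, emit neighbor 1.
Done: 2 vertices remain (1, 9). Sequence = [5 3 6 9 6 7 1]

Answer: 5 3 6 9 6 7 1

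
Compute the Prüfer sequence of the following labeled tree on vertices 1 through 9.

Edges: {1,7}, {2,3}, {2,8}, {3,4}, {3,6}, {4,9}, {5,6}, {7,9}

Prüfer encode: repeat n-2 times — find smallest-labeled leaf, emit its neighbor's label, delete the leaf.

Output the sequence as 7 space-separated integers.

Answer: 7 6 3 9 2 3 4

Derivation:
Step 1: leaves = {1,5,8}. Remove smallest leaf 1, emit neighbor 7.
Step 2: leaves = {5,7,8}. Remove smallest leaf 5, emit neighbor 6.
Step 3: leaves = {6,7,8}. Remove smallest leaf 6, emit neighbor 3.
Step 4: leaves = {7,8}. Remove smallest leaf 7, emit neighbor 9.
Step 5: leaves = {8,9}. Remove smallest leaf 8, emit neighbor 2.
Step 6: leaves = {2,9}. Remove smallest leaf 2, emit neighbor 3.
Step 7: leaves = {3,9}. Remove smallest leaf 3, emit neighbor 4.
Done: 2 vertices remain (4, 9). Sequence = [7 6 3 9 2 3 4]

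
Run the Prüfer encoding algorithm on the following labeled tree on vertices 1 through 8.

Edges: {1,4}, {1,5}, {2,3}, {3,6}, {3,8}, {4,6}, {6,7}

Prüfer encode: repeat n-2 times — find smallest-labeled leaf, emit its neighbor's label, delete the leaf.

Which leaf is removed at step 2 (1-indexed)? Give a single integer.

Answer: 5

Derivation:
Step 1: current leaves = {2,5,7,8}. Remove leaf 2 (neighbor: 3).
Step 2: current leaves = {5,7,8}. Remove leaf 5 (neighbor: 1).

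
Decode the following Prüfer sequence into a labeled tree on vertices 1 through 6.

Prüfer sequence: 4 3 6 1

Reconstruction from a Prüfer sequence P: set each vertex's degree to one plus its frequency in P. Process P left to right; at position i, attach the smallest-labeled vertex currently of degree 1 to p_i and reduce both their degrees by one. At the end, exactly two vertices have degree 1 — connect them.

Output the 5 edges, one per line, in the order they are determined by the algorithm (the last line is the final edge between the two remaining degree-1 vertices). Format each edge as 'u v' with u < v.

Initial degrees: {1:2, 2:1, 3:2, 4:2, 5:1, 6:2}
Step 1: smallest deg-1 vertex = 2, p_1 = 4. Add edge {2,4}. Now deg[2]=0, deg[4]=1.
Step 2: smallest deg-1 vertex = 4, p_2 = 3. Add edge {3,4}. Now deg[4]=0, deg[3]=1.
Step 3: smallest deg-1 vertex = 3, p_3 = 6. Add edge {3,6}. Now deg[3]=0, deg[6]=1.
Step 4: smallest deg-1 vertex = 5, p_4 = 1. Add edge {1,5}. Now deg[5]=0, deg[1]=1.
Final: two remaining deg-1 vertices are 1, 6. Add edge {1,6}.

Answer: 2 4
3 4
3 6
1 5
1 6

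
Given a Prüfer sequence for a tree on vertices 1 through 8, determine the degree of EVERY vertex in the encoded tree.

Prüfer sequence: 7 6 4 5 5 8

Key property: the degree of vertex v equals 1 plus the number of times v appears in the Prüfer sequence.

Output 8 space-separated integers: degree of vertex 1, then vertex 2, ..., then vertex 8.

Answer: 1 1 1 2 3 2 2 2

Derivation:
p_1 = 7: count[7] becomes 1
p_2 = 6: count[6] becomes 1
p_3 = 4: count[4] becomes 1
p_4 = 5: count[5] becomes 1
p_5 = 5: count[5] becomes 2
p_6 = 8: count[8] becomes 1
Degrees (1 + count): deg[1]=1+0=1, deg[2]=1+0=1, deg[3]=1+0=1, deg[4]=1+1=2, deg[5]=1+2=3, deg[6]=1+1=2, deg[7]=1+1=2, deg[8]=1+1=2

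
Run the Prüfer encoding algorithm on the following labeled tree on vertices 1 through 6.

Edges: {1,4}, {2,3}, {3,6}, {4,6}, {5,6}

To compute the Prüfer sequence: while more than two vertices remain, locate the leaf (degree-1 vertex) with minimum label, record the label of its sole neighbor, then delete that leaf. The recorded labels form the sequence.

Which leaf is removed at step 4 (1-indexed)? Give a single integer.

Answer: 4

Derivation:
Step 1: current leaves = {1,2,5}. Remove leaf 1 (neighbor: 4).
Step 2: current leaves = {2,4,5}. Remove leaf 2 (neighbor: 3).
Step 3: current leaves = {3,4,5}. Remove leaf 3 (neighbor: 6).
Step 4: current leaves = {4,5}. Remove leaf 4 (neighbor: 6).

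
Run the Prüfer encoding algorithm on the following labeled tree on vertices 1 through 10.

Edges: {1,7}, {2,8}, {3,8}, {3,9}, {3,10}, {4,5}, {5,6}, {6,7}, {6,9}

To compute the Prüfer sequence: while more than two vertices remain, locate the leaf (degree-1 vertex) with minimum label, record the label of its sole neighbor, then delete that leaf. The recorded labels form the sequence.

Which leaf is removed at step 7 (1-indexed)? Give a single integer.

Step 1: current leaves = {1,2,4,10}. Remove leaf 1 (neighbor: 7).
Step 2: current leaves = {2,4,7,10}. Remove leaf 2 (neighbor: 8).
Step 3: current leaves = {4,7,8,10}. Remove leaf 4 (neighbor: 5).
Step 4: current leaves = {5,7,8,10}. Remove leaf 5 (neighbor: 6).
Step 5: current leaves = {7,8,10}. Remove leaf 7 (neighbor: 6).
Step 6: current leaves = {6,8,10}. Remove leaf 6 (neighbor: 9).
Step 7: current leaves = {8,9,10}. Remove leaf 8 (neighbor: 3).

Answer: 8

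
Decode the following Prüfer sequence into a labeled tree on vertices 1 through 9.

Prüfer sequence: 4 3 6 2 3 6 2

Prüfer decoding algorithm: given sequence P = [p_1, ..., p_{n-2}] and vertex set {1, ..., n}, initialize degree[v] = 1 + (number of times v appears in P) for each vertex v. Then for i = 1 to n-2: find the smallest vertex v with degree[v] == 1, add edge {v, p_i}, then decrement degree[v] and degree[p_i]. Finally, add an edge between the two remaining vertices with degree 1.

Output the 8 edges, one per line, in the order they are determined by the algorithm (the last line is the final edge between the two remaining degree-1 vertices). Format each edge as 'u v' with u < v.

Initial degrees: {1:1, 2:3, 3:3, 4:2, 5:1, 6:3, 7:1, 8:1, 9:1}
Step 1: smallest deg-1 vertex = 1, p_1 = 4. Add edge {1,4}. Now deg[1]=0, deg[4]=1.
Step 2: smallest deg-1 vertex = 4, p_2 = 3. Add edge {3,4}. Now deg[4]=0, deg[3]=2.
Step 3: smallest deg-1 vertex = 5, p_3 = 6. Add edge {5,6}. Now deg[5]=0, deg[6]=2.
Step 4: smallest deg-1 vertex = 7, p_4 = 2. Add edge {2,7}. Now deg[7]=0, deg[2]=2.
Step 5: smallest deg-1 vertex = 8, p_5 = 3. Add edge {3,8}. Now deg[8]=0, deg[3]=1.
Step 6: smallest deg-1 vertex = 3, p_6 = 6. Add edge {3,6}. Now deg[3]=0, deg[6]=1.
Step 7: smallest deg-1 vertex = 6, p_7 = 2. Add edge {2,6}. Now deg[6]=0, deg[2]=1.
Final: two remaining deg-1 vertices are 2, 9. Add edge {2,9}.

Answer: 1 4
3 4
5 6
2 7
3 8
3 6
2 6
2 9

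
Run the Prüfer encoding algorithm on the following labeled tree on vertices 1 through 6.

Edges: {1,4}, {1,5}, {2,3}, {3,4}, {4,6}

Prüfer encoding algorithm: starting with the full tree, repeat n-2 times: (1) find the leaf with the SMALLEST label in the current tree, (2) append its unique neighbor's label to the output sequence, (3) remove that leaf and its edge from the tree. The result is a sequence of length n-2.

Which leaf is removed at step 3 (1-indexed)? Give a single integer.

Step 1: current leaves = {2,5,6}. Remove leaf 2 (neighbor: 3).
Step 2: current leaves = {3,5,6}. Remove leaf 3 (neighbor: 4).
Step 3: current leaves = {5,6}. Remove leaf 5 (neighbor: 1).

Answer: 5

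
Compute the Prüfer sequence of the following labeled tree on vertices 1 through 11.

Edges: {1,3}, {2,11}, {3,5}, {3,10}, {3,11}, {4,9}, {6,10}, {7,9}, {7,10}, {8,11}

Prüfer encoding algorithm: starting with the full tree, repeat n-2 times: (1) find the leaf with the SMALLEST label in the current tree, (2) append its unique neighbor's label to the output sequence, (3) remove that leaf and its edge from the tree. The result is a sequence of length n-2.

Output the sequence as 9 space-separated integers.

Step 1: leaves = {1,2,4,5,6,8}. Remove smallest leaf 1, emit neighbor 3.
Step 2: leaves = {2,4,5,6,8}. Remove smallest leaf 2, emit neighbor 11.
Step 3: leaves = {4,5,6,8}. Remove smallest leaf 4, emit neighbor 9.
Step 4: leaves = {5,6,8,9}. Remove smallest leaf 5, emit neighbor 3.
Step 5: leaves = {6,8,9}. Remove smallest leaf 6, emit neighbor 10.
Step 6: leaves = {8,9}. Remove smallest leaf 8, emit neighbor 11.
Step 7: leaves = {9,11}. Remove smallest leaf 9, emit neighbor 7.
Step 8: leaves = {7,11}. Remove smallest leaf 7, emit neighbor 10.
Step 9: leaves = {10,11}. Remove smallest leaf 10, emit neighbor 3.
Done: 2 vertices remain (3, 11). Sequence = [3 11 9 3 10 11 7 10 3]

Answer: 3 11 9 3 10 11 7 10 3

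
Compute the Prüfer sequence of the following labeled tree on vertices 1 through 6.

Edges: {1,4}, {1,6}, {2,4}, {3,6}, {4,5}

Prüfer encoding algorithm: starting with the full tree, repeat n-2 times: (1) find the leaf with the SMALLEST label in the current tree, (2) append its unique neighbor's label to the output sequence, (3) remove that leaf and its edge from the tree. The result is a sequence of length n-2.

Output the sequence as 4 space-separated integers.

Answer: 4 6 4 1

Derivation:
Step 1: leaves = {2,3,5}. Remove smallest leaf 2, emit neighbor 4.
Step 2: leaves = {3,5}. Remove smallest leaf 3, emit neighbor 6.
Step 3: leaves = {5,6}. Remove smallest leaf 5, emit neighbor 4.
Step 4: leaves = {4,6}. Remove smallest leaf 4, emit neighbor 1.
Done: 2 vertices remain (1, 6). Sequence = [4 6 4 1]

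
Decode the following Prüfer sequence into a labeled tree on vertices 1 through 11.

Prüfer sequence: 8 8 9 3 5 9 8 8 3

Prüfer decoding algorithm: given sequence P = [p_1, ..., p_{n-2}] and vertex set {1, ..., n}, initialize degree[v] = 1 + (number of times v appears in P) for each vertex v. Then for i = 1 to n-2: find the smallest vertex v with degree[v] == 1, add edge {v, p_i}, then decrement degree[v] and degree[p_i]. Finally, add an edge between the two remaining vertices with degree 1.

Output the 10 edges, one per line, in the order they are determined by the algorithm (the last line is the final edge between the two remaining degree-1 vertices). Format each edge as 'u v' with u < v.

Initial degrees: {1:1, 2:1, 3:3, 4:1, 5:2, 6:1, 7:1, 8:5, 9:3, 10:1, 11:1}
Step 1: smallest deg-1 vertex = 1, p_1 = 8. Add edge {1,8}. Now deg[1]=0, deg[8]=4.
Step 2: smallest deg-1 vertex = 2, p_2 = 8. Add edge {2,8}. Now deg[2]=0, deg[8]=3.
Step 3: smallest deg-1 vertex = 4, p_3 = 9. Add edge {4,9}. Now deg[4]=0, deg[9]=2.
Step 4: smallest deg-1 vertex = 6, p_4 = 3. Add edge {3,6}. Now deg[6]=0, deg[3]=2.
Step 5: smallest deg-1 vertex = 7, p_5 = 5. Add edge {5,7}. Now deg[7]=0, deg[5]=1.
Step 6: smallest deg-1 vertex = 5, p_6 = 9. Add edge {5,9}. Now deg[5]=0, deg[9]=1.
Step 7: smallest deg-1 vertex = 9, p_7 = 8. Add edge {8,9}. Now deg[9]=0, deg[8]=2.
Step 8: smallest deg-1 vertex = 10, p_8 = 8. Add edge {8,10}. Now deg[10]=0, deg[8]=1.
Step 9: smallest deg-1 vertex = 8, p_9 = 3. Add edge {3,8}. Now deg[8]=0, deg[3]=1.
Final: two remaining deg-1 vertices are 3, 11. Add edge {3,11}.

Answer: 1 8
2 8
4 9
3 6
5 7
5 9
8 9
8 10
3 8
3 11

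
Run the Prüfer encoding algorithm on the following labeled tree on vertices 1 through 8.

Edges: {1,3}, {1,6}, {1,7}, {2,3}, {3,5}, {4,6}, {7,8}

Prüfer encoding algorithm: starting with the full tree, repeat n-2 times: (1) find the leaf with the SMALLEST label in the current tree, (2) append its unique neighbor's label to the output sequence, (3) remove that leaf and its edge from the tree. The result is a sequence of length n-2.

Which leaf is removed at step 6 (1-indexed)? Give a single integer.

Answer: 1

Derivation:
Step 1: current leaves = {2,4,5,8}. Remove leaf 2 (neighbor: 3).
Step 2: current leaves = {4,5,8}. Remove leaf 4 (neighbor: 6).
Step 3: current leaves = {5,6,8}. Remove leaf 5 (neighbor: 3).
Step 4: current leaves = {3,6,8}. Remove leaf 3 (neighbor: 1).
Step 5: current leaves = {6,8}. Remove leaf 6 (neighbor: 1).
Step 6: current leaves = {1,8}. Remove leaf 1 (neighbor: 7).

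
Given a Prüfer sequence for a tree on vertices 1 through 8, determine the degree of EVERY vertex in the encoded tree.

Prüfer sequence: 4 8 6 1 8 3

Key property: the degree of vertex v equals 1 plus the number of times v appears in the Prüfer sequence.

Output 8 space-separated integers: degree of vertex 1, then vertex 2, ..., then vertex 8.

p_1 = 4: count[4] becomes 1
p_2 = 8: count[8] becomes 1
p_3 = 6: count[6] becomes 1
p_4 = 1: count[1] becomes 1
p_5 = 8: count[8] becomes 2
p_6 = 3: count[3] becomes 1
Degrees (1 + count): deg[1]=1+1=2, deg[2]=1+0=1, deg[3]=1+1=2, deg[4]=1+1=2, deg[5]=1+0=1, deg[6]=1+1=2, deg[7]=1+0=1, deg[8]=1+2=3

Answer: 2 1 2 2 1 2 1 3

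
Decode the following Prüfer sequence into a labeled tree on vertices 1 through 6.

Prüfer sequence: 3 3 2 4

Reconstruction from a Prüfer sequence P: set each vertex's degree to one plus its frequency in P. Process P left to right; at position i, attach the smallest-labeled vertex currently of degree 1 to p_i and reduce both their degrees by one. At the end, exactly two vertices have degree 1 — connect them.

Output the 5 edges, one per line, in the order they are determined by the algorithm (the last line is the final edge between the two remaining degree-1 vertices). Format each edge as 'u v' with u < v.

Answer: 1 3
3 5
2 3
2 4
4 6

Derivation:
Initial degrees: {1:1, 2:2, 3:3, 4:2, 5:1, 6:1}
Step 1: smallest deg-1 vertex = 1, p_1 = 3. Add edge {1,3}. Now deg[1]=0, deg[3]=2.
Step 2: smallest deg-1 vertex = 5, p_2 = 3. Add edge {3,5}. Now deg[5]=0, deg[3]=1.
Step 3: smallest deg-1 vertex = 3, p_3 = 2. Add edge {2,3}. Now deg[3]=0, deg[2]=1.
Step 4: smallest deg-1 vertex = 2, p_4 = 4. Add edge {2,4}. Now deg[2]=0, deg[4]=1.
Final: two remaining deg-1 vertices are 4, 6. Add edge {4,6}.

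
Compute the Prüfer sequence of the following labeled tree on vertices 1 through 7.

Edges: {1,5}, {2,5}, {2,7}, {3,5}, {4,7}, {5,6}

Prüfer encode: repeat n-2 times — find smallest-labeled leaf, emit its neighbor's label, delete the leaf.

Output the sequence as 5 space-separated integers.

Step 1: leaves = {1,3,4,6}. Remove smallest leaf 1, emit neighbor 5.
Step 2: leaves = {3,4,6}. Remove smallest leaf 3, emit neighbor 5.
Step 3: leaves = {4,6}. Remove smallest leaf 4, emit neighbor 7.
Step 4: leaves = {6,7}. Remove smallest leaf 6, emit neighbor 5.
Step 5: leaves = {5,7}. Remove smallest leaf 5, emit neighbor 2.
Done: 2 vertices remain (2, 7). Sequence = [5 5 7 5 2]

Answer: 5 5 7 5 2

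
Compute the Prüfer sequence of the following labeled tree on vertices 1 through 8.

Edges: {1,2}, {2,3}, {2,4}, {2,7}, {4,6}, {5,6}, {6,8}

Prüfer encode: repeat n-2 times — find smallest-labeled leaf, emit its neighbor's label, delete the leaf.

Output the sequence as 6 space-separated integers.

Answer: 2 2 6 2 4 6

Derivation:
Step 1: leaves = {1,3,5,7,8}. Remove smallest leaf 1, emit neighbor 2.
Step 2: leaves = {3,5,7,8}. Remove smallest leaf 3, emit neighbor 2.
Step 3: leaves = {5,7,8}. Remove smallest leaf 5, emit neighbor 6.
Step 4: leaves = {7,8}. Remove smallest leaf 7, emit neighbor 2.
Step 5: leaves = {2,8}. Remove smallest leaf 2, emit neighbor 4.
Step 6: leaves = {4,8}. Remove smallest leaf 4, emit neighbor 6.
Done: 2 vertices remain (6, 8). Sequence = [2 2 6 2 4 6]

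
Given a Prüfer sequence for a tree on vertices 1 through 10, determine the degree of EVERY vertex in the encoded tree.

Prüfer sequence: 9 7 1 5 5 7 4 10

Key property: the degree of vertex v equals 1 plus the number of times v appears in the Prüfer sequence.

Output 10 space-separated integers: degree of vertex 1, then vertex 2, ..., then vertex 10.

Answer: 2 1 1 2 3 1 3 1 2 2

Derivation:
p_1 = 9: count[9] becomes 1
p_2 = 7: count[7] becomes 1
p_3 = 1: count[1] becomes 1
p_4 = 5: count[5] becomes 1
p_5 = 5: count[5] becomes 2
p_6 = 7: count[7] becomes 2
p_7 = 4: count[4] becomes 1
p_8 = 10: count[10] becomes 1
Degrees (1 + count): deg[1]=1+1=2, deg[2]=1+0=1, deg[3]=1+0=1, deg[4]=1+1=2, deg[5]=1+2=3, deg[6]=1+0=1, deg[7]=1+2=3, deg[8]=1+0=1, deg[9]=1+1=2, deg[10]=1+1=2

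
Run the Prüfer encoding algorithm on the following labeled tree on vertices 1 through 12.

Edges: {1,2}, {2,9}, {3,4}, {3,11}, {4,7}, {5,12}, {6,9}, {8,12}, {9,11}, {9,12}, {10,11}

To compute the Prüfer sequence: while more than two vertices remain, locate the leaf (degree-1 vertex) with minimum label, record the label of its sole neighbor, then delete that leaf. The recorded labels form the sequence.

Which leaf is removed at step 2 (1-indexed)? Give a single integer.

Answer: 2

Derivation:
Step 1: current leaves = {1,5,6,7,8,10}. Remove leaf 1 (neighbor: 2).
Step 2: current leaves = {2,5,6,7,8,10}. Remove leaf 2 (neighbor: 9).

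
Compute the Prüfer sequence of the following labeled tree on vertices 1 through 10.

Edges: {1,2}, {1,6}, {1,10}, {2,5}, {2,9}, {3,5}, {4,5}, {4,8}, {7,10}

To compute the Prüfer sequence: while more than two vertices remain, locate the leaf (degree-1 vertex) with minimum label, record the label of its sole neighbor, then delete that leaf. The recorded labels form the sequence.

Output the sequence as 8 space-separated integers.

Answer: 5 1 10 4 5 2 2 1

Derivation:
Step 1: leaves = {3,6,7,8,9}. Remove smallest leaf 3, emit neighbor 5.
Step 2: leaves = {6,7,8,9}. Remove smallest leaf 6, emit neighbor 1.
Step 3: leaves = {7,8,9}. Remove smallest leaf 7, emit neighbor 10.
Step 4: leaves = {8,9,10}. Remove smallest leaf 8, emit neighbor 4.
Step 5: leaves = {4,9,10}. Remove smallest leaf 4, emit neighbor 5.
Step 6: leaves = {5,9,10}. Remove smallest leaf 5, emit neighbor 2.
Step 7: leaves = {9,10}. Remove smallest leaf 9, emit neighbor 2.
Step 8: leaves = {2,10}. Remove smallest leaf 2, emit neighbor 1.
Done: 2 vertices remain (1, 10). Sequence = [5 1 10 4 5 2 2 1]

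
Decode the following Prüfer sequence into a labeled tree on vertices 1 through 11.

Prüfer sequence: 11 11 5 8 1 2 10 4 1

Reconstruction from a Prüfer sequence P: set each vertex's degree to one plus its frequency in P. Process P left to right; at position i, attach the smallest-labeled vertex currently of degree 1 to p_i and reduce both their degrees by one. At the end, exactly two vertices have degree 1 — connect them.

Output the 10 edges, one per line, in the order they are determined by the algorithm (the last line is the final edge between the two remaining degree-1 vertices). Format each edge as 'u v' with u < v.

Answer: 3 11
6 11
5 7
5 8
1 8
2 9
2 10
4 10
1 4
1 11

Derivation:
Initial degrees: {1:3, 2:2, 3:1, 4:2, 5:2, 6:1, 7:1, 8:2, 9:1, 10:2, 11:3}
Step 1: smallest deg-1 vertex = 3, p_1 = 11. Add edge {3,11}. Now deg[3]=0, deg[11]=2.
Step 2: smallest deg-1 vertex = 6, p_2 = 11. Add edge {6,11}. Now deg[6]=0, deg[11]=1.
Step 3: smallest deg-1 vertex = 7, p_3 = 5. Add edge {5,7}. Now deg[7]=0, deg[5]=1.
Step 4: smallest deg-1 vertex = 5, p_4 = 8. Add edge {5,8}. Now deg[5]=0, deg[8]=1.
Step 5: smallest deg-1 vertex = 8, p_5 = 1. Add edge {1,8}. Now deg[8]=0, deg[1]=2.
Step 6: smallest deg-1 vertex = 9, p_6 = 2. Add edge {2,9}. Now deg[9]=0, deg[2]=1.
Step 7: smallest deg-1 vertex = 2, p_7 = 10. Add edge {2,10}. Now deg[2]=0, deg[10]=1.
Step 8: smallest deg-1 vertex = 10, p_8 = 4. Add edge {4,10}. Now deg[10]=0, deg[4]=1.
Step 9: smallest deg-1 vertex = 4, p_9 = 1. Add edge {1,4}. Now deg[4]=0, deg[1]=1.
Final: two remaining deg-1 vertices are 1, 11. Add edge {1,11}.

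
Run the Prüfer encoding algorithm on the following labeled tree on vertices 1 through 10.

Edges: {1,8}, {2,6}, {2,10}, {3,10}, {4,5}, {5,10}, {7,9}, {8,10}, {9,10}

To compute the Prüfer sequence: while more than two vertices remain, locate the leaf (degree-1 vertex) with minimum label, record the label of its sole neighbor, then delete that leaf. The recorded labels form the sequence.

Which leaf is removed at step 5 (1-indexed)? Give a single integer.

Answer: 6

Derivation:
Step 1: current leaves = {1,3,4,6,7}. Remove leaf 1 (neighbor: 8).
Step 2: current leaves = {3,4,6,7,8}. Remove leaf 3 (neighbor: 10).
Step 3: current leaves = {4,6,7,8}. Remove leaf 4 (neighbor: 5).
Step 4: current leaves = {5,6,7,8}. Remove leaf 5 (neighbor: 10).
Step 5: current leaves = {6,7,8}. Remove leaf 6 (neighbor: 2).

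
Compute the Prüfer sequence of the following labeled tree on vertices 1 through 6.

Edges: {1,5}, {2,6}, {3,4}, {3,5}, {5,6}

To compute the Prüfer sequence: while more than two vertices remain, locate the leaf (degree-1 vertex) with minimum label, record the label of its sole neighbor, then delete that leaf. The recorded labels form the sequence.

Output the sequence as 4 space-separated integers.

Answer: 5 6 3 5

Derivation:
Step 1: leaves = {1,2,4}. Remove smallest leaf 1, emit neighbor 5.
Step 2: leaves = {2,4}. Remove smallest leaf 2, emit neighbor 6.
Step 3: leaves = {4,6}. Remove smallest leaf 4, emit neighbor 3.
Step 4: leaves = {3,6}. Remove smallest leaf 3, emit neighbor 5.
Done: 2 vertices remain (5, 6). Sequence = [5 6 3 5]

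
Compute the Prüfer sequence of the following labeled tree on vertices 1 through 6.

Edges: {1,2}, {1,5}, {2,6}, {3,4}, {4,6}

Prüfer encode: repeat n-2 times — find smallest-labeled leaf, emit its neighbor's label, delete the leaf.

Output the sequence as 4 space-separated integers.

Step 1: leaves = {3,5}. Remove smallest leaf 3, emit neighbor 4.
Step 2: leaves = {4,5}. Remove smallest leaf 4, emit neighbor 6.
Step 3: leaves = {5,6}. Remove smallest leaf 5, emit neighbor 1.
Step 4: leaves = {1,6}. Remove smallest leaf 1, emit neighbor 2.
Done: 2 vertices remain (2, 6). Sequence = [4 6 1 2]

Answer: 4 6 1 2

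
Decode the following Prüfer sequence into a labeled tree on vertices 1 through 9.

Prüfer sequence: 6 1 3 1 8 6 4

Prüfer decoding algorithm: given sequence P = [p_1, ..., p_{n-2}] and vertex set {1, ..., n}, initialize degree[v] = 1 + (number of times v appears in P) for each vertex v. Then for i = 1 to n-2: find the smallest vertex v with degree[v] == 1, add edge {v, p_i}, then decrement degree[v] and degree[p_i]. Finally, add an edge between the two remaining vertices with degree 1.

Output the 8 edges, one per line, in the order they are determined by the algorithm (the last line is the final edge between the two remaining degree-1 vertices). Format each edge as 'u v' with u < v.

Initial degrees: {1:3, 2:1, 3:2, 4:2, 5:1, 6:3, 7:1, 8:2, 9:1}
Step 1: smallest deg-1 vertex = 2, p_1 = 6. Add edge {2,6}. Now deg[2]=0, deg[6]=2.
Step 2: smallest deg-1 vertex = 5, p_2 = 1. Add edge {1,5}. Now deg[5]=0, deg[1]=2.
Step 3: smallest deg-1 vertex = 7, p_3 = 3. Add edge {3,7}. Now deg[7]=0, deg[3]=1.
Step 4: smallest deg-1 vertex = 3, p_4 = 1. Add edge {1,3}. Now deg[3]=0, deg[1]=1.
Step 5: smallest deg-1 vertex = 1, p_5 = 8. Add edge {1,8}. Now deg[1]=0, deg[8]=1.
Step 6: smallest deg-1 vertex = 8, p_6 = 6. Add edge {6,8}. Now deg[8]=0, deg[6]=1.
Step 7: smallest deg-1 vertex = 6, p_7 = 4. Add edge {4,6}. Now deg[6]=0, deg[4]=1.
Final: two remaining deg-1 vertices are 4, 9. Add edge {4,9}.

Answer: 2 6
1 5
3 7
1 3
1 8
6 8
4 6
4 9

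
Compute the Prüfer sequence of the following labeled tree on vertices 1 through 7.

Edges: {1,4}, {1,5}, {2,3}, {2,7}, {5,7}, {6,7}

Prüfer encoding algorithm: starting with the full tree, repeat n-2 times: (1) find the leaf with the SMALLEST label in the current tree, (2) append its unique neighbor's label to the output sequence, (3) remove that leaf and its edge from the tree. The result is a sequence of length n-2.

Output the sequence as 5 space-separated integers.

Step 1: leaves = {3,4,6}. Remove smallest leaf 3, emit neighbor 2.
Step 2: leaves = {2,4,6}. Remove smallest leaf 2, emit neighbor 7.
Step 3: leaves = {4,6}. Remove smallest leaf 4, emit neighbor 1.
Step 4: leaves = {1,6}. Remove smallest leaf 1, emit neighbor 5.
Step 5: leaves = {5,6}. Remove smallest leaf 5, emit neighbor 7.
Done: 2 vertices remain (6, 7). Sequence = [2 7 1 5 7]

Answer: 2 7 1 5 7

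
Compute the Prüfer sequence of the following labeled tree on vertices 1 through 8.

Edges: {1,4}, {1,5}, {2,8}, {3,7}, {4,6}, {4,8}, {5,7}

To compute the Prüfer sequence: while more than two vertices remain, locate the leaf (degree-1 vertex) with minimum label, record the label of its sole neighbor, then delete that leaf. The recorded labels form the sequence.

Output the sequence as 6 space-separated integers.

Step 1: leaves = {2,3,6}. Remove smallest leaf 2, emit neighbor 8.
Step 2: leaves = {3,6,8}. Remove smallest leaf 3, emit neighbor 7.
Step 3: leaves = {6,7,8}. Remove smallest leaf 6, emit neighbor 4.
Step 4: leaves = {7,8}. Remove smallest leaf 7, emit neighbor 5.
Step 5: leaves = {5,8}. Remove smallest leaf 5, emit neighbor 1.
Step 6: leaves = {1,8}. Remove smallest leaf 1, emit neighbor 4.
Done: 2 vertices remain (4, 8). Sequence = [8 7 4 5 1 4]

Answer: 8 7 4 5 1 4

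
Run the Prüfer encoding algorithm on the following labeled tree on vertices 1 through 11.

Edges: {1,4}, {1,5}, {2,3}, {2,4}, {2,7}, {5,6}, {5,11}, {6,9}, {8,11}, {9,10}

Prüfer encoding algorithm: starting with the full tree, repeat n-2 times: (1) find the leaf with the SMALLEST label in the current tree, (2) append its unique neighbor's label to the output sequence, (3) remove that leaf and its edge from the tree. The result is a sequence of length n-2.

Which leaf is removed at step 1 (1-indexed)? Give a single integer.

Answer: 3

Derivation:
Step 1: current leaves = {3,7,8,10}. Remove leaf 3 (neighbor: 2).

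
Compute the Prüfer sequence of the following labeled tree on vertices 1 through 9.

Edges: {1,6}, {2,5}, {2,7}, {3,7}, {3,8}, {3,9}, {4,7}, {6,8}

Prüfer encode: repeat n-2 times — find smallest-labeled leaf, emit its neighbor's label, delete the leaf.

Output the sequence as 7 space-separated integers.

Answer: 6 7 2 7 8 3 3

Derivation:
Step 1: leaves = {1,4,5,9}. Remove smallest leaf 1, emit neighbor 6.
Step 2: leaves = {4,5,6,9}. Remove smallest leaf 4, emit neighbor 7.
Step 3: leaves = {5,6,9}. Remove smallest leaf 5, emit neighbor 2.
Step 4: leaves = {2,6,9}. Remove smallest leaf 2, emit neighbor 7.
Step 5: leaves = {6,7,9}. Remove smallest leaf 6, emit neighbor 8.
Step 6: leaves = {7,8,9}. Remove smallest leaf 7, emit neighbor 3.
Step 7: leaves = {8,9}. Remove smallest leaf 8, emit neighbor 3.
Done: 2 vertices remain (3, 9). Sequence = [6 7 2 7 8 3 3]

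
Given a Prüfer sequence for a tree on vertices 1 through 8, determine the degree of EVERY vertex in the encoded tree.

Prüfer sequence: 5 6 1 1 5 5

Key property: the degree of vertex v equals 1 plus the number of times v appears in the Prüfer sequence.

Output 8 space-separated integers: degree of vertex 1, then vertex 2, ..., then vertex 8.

Answer: 3 1 1 1 4 2 1 1

Derivation:
p_1 = 5: count[5] becomes 1
p_2 = 6: count[6] becomes 1
p_3 = 1: count[1] becomes 1
p_4 = 1: count[1] becomes 2
p_5 = 5: count[5] becomes 2
p_6 = 5: count[5] becomes 3
Degrees (1 + count): deg[1]=1+2=3, deg[2]=1+0=1, deg[3]=1+0=1, deg[4]=1+0=1, deg[5]=1+3=4, deg[6]=1+1=2, deg[7]=1+0=1, deg[8]=1+0=1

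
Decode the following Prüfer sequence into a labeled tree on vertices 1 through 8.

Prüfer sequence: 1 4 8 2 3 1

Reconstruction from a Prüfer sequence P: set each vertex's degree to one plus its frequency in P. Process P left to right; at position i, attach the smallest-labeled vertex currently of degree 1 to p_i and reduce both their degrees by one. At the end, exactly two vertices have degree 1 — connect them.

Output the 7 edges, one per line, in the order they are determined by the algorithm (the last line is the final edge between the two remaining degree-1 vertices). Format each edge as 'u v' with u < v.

Answer: 1 5
4 6
4 8
2 7
2 3
1 3
1 8

Derivation:
Initial degrees: {1:3, 2:2, 3:2, 4:2, 5:1, 6:1, 7:1, 8:2}
Step 1: smallest deg-1 vertex = 5, p_1 = 1. Add edge {1,5}. Now deg[5]=0, deg[1]=2.
Step 2: smallest deg-1 vertex = 6, p_2 = 4. Add edge {4,6}. Now deg[6]=0, deg[4]=1.
Step 3: smallest deg-1 vertex = 4, p_3 = 8. Add edge {4,8}. Now deg[4]=0, deg[8]=1.
Step 4: smallest deg-1 vertex = 7, p_4 = 2. Add edge {2,7}. Now deg[7]=0, deg[2]=1.
Step 5: smallest deg-1 vertex = 2, p_5 = 3. Add edge {2,3}. Now deg[2]=0, deg[3]=1.
Step 6: smallest deg-1 vertex = 3, p_6 = 1. Add edge {1,3}. Now deg[3]=0, deg[1]=1.
Final: two remaining deg-1 vertices are 1, 8. Add edge {1,8}.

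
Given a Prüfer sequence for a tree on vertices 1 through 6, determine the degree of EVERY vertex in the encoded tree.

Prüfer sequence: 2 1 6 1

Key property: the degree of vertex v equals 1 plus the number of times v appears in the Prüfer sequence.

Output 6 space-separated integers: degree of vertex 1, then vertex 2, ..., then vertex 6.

p_1 = 2: count[2] becomes 1
p_2 = 1: count[1] becomes 1
p_3 = 6: count[6] becomes 1
p_4 = 1: count[1] becomes 2
Degrees (1 + count): deg[1]=1+2=3, deg[2]=1+1=2, deg[3]=1+0=1, deg[4]=1+0=1, deg[5]=1+0=1, deg[6]=1+1=2

Answer: 3 2 1 1 1 2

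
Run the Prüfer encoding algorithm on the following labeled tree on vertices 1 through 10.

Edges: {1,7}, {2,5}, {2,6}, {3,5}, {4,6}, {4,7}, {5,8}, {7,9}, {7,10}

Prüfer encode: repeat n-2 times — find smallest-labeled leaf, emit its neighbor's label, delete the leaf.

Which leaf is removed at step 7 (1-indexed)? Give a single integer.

Answer: 4

Derivation:
Step 1: current leaves = {1,3,8,9,10}. Remove leaf 1 (neighbor: 7).
Step 2: current leaves = {3,8,9,10}. Remove leaf 3 (neighbor: 5).
Step 3: current leaves = {8,9,10}. Remove leaf 8 (neighbor: 5).
Step 4: current leaves = {5,9,10}. Remove leaf 5 (neighbor: 2).
Step 5: current leaves = {2,9,10}. Remove leaf 2 (neighbor: 6).
Step 6: current leaves = {6,9,10}. Remove leaf 6 (neighbor: 4).
Step 7: current leaves = {4,9,10}. Remove leaf 4 (neighbor: 7).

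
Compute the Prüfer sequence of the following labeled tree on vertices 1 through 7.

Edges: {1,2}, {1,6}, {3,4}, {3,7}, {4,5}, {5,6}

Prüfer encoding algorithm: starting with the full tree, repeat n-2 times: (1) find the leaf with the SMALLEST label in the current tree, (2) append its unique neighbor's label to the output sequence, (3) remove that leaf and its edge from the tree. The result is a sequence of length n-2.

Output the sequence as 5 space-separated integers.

Answer: 1 6 5 4 3

Derivation:
Step 1: leaves = {2,7}. Remove smallest leaf 2, emit neighbor 1.
Step 2: leaves = {1,7}. Remove smallest leaf 1, emit neighbor 6.
Step 3: leaves = {6,7}. Remove smallest leaf 6, emit neighbor 5.
Step 4: leaves = {5,7}. Remove smallest leaf 5, emit neighbor 4.
Step 5: leaves = {4,7}. Remove smallest leaf 4, emit neighbor 3.
Done: 2 vertices remain (3, 7). Sequence = [1 6 5 4 3]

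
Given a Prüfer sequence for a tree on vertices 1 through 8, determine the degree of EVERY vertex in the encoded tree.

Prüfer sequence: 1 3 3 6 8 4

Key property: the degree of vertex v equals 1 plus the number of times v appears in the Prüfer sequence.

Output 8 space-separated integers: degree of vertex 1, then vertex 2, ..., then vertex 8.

Answer: 2 1 3 2 1 2 1 2

Derivation:
p_1 = 1: count[1] becomes 1
p_2 = 3: count[3] becomes 1
p_3 = 3: count[3] becomes 2
p_4 = 6: count[6] becomes 1
p_5 = 8: count[8] becomes 1
p_6 = 4: count[4] becomes 1
Degrees (1 + count): deg[1]=1+1=2, deg[2]=1+0=1, deg[3]=1+2=3, deg[4]=1+1=2, deg[5]=1+0=1, deg[6]=1+1=2, deg[7]=1+0=1, deg[8]=1+1=2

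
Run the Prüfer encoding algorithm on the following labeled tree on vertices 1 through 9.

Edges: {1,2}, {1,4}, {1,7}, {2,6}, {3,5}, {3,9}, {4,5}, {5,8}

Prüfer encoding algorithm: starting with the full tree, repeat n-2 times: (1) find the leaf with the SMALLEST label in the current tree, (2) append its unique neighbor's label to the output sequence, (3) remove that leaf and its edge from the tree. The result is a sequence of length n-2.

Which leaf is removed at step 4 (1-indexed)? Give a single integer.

Answer: 1

Derivation:
Step 1: current leaves = {6,7,8,9}. Remove leaf 6 (neighbor: 2).
Step 2: current leaves = {2,7,8,9}. Remove leaf 2 (neighbor: 1).
Step 3: current leaves = {7,8,9}. Remove leaf 7 (neighbor: 1).
Step 4: current leaves = {1,8,9}. Remove leaf 1 (neighbor: 4).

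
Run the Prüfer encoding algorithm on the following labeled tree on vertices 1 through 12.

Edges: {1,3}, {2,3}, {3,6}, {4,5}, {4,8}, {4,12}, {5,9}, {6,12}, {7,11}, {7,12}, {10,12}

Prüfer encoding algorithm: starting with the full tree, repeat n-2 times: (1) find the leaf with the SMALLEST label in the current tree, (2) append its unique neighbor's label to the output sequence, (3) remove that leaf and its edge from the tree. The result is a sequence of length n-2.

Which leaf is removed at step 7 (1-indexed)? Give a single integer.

Answer: 5

Derivation:
Step 1: current leaves = {1,2,8,9,10,11}. Remove leaf 1 (neighbor: 3).
Step 2: current leaves = {2,8,9,10,11}. Remove leaf 2 (neighbor: 3).
Step 3: current leaves = {3,8,9,10,11}. Remove leaf 3 (neighbor: 6).
Step 4: current leaves = {6,8,9,10,11}. Remove leaf 6 (neighbor: 12).
Step 5: current leaves = {8,9,10,11}. Remove leaf 8 (neighbor: 4).
Step 6: current leaves = {9,10,11}. Remove leaf 9 (neighbor: 5).
Step 7: current leaves = {5,10,11}. Remove leaf 5 (neighbor: 4).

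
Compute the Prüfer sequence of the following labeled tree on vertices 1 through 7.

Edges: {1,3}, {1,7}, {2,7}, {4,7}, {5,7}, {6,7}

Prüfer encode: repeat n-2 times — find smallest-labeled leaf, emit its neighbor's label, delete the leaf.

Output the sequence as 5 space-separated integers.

Answer: 7 1 7 7 7

Derivation:
Step 1: leaves = {2,3,4,5,6}. Remove smallest leaf 2, emit neighbor 7.
Step 2: leaves = {3,4,5,6}. Remove smallest leaf 3, emit neighbor 1.
Step 3: leaves = {1,4,5,6}. Remove smallest leaf 1, emit neighbor 7.
Step 4: leaves = {4,5,6}. Remove smallest leaf 4, emit neighbor 7.
Step 5: leaves = {5,6}. Remove smallest leaf 5, emit neighbor 7.
Done: 2 vertices remain (6, 7). Sequence = [7 1 7 7 7]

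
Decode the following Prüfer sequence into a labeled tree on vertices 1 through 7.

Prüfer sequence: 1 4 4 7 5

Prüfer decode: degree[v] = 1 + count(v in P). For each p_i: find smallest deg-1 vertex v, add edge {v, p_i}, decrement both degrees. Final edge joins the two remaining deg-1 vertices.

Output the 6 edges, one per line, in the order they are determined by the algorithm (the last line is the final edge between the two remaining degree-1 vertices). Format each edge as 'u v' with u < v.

Initial degrees: {1:2, 2:1, 3:1, 4:3, 5:2, 6:1, 7:2}
Step 1: smallest deg-1 vertex = 2, p_1 = 1. Add edge {1,2}. Now deg[2]=0, deg[1]=1.
Step 2: smallest deg-1 vertex = 1, p_2 = 4. Add edge {1,4}. Now deg[1]=0, deg[4]=2.
Step 3: smallest deg-1 vertex = 3, p_3 = 4. Add edge {3,4}. Now deg[3]=0, deg[4]=1.
Step 4: smallest deg-1 vertex = 4, p_4 = 7. Add edge {4,7}. Now deg[4]=0, deg[7]=1.
Step 5: smallest deg-1 vertex = 6, p_5 = 5. Add edge {5,6}. Now deg[6]=0, deg[5]=1.
Final: two remaining deg-1 vertices are 5, 7. Add edge {5,7}.

Answer: 1 2
1 4
3 4
4 7
5 6
5 7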